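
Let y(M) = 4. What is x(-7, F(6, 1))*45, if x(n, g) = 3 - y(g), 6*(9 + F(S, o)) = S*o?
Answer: -45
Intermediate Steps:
F(S, o) = -9 + S*o/6 (F(S, o) = -9 + (S*o)/6 = -9 + S*o/6)
x(n, g) = -1 (x(n, g) = 3 - 1*4 = 3 - 4 = -1)
x(-7, F(6, 1))*45 = -1*45 = -45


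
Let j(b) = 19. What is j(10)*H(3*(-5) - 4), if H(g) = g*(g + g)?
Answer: 13718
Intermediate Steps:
H(g) = 2*g² (H(g) = g*(2*g) = 2*g²)
j(10)*H(3*(-5) - 4) = 19*(2*(3*(-5) - 4)²) = 19*(2*(-15 - 4)²) = 19*(2*(-19)²) = 19*(2*361) = 19*722 = 13718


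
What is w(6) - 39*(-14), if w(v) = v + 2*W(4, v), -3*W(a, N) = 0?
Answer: 552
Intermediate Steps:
W(a, N) = 0 (W(a, N) = -⅓*0 = 0)
w(v) = v (w(v) = v + 2*0 = v + 0 = v)
w(6) - 39*(-14) = 6 - 39*(-14) = 6 + 546 = 552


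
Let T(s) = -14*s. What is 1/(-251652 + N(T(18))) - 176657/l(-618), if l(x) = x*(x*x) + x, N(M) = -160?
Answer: 22124161417/29717549112900 ≈ 0.00074448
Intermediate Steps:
l(x) = x + x³ (l(x) = x*x² + x = x³ + x = x + x³)
1/(-251652 + N(T(18))) - 176657/l(-618) = 1/(-251652 - 160) - 176657/(-618 + (-618)³) = 1/(-251812) - 176657/(-618 - 236029032) = -1/251812 - 176657/(-236029650) = -1/251812 - 176657*(-1/236029650) = -1/251812 + 176657/236029650 = 22124161417/29717549112900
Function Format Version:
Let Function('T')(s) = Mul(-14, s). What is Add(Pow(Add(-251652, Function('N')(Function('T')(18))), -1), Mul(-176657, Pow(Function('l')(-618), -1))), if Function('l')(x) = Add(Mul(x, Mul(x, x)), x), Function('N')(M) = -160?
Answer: Rational(22124161417, 29717549112900) ≈ 0.00074448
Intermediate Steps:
Function('l')(x) = Add(x, Pow(x, 3)) (Function('l')(x) = Add(Mul(x, Pow(x, 2)), x) = Add(Pow(x, 3), x) = Add(x, Pow(x, 3)))
Add(Pow(Add(-251652, Function('N')(Function('T')(18))), -1), Mul(-176657, Pow(Function('l')(-618), -1))) = Add(Pow(Add(-251652, -160), -1), Mul(-176657, Pow(Add(-618, Pow(-618, 3)), -1))) = Add(Pow(-251812, -1), Mul(-176657, Pow(Add(-618, -236029032), -1))) = Add(Rational(-1, 251812), Mul(-176657, Pow(-236029650, -1))) = Add(Rational(-1, 251812), Mul(-176657, Rational(-1, 236029650))) = Add(Rational(-1, 251812), Rational(176657, 236029650)) = Rational(22124161417, 29717549112900)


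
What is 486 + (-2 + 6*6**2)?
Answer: 700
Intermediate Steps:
486 + (-2 + 6*6**2) = 486 + (-2 + 6*36) = 486 + (-2 + 216) = 486 + 214 = 700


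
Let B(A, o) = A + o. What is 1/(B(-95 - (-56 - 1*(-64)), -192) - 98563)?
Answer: -1/98858 ≈ -1.0116e-5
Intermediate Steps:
1/(B(-95 - (-56 - 1*(-64)), -192) - 98563) = 1/(((-95 - (-56 - 1*(-64))) - 192) - 98563) = 1/(((-95 - (-56 + 64)) - 192) - 98563) = 1/(((-95 - 1*8) - 192) - 98563) = 1/(((-95 - 8) - 192) - 98563) = 1/((-103 - 192) - 98563) = 1/(-295 - 98563) = 1/(-98858) = -1/98858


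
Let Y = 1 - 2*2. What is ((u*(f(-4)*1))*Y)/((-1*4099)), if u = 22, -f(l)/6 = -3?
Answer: 1188/4099 ≈ 0.28983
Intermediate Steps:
f(l) = 18 (f(l) = -6*(-3) = 18)
Y = -3 (Y = 1 - 4 = -3)
((u*(f(-4)*1))*Y)/((-1*4099)) = ((22*(18*1))*(-3))/((-1*4099)) = ((22*18)*(-3))/(-4099) = (396*(-3))*(-1/4099) = -1188*(-1/4099) = 1188/4099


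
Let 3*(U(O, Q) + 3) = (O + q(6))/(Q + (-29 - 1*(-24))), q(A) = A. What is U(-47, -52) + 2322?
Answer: 396590/171 ≈ 2319.2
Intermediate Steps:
U(O, Q) = -3 + (6 + O)/(3*(-5 + Q)) (U(O, Q) = -3 + ((O + 6)/(Q + (-29 - 1*(-24))))/3 = -3 + ((6 + O)/(Q + (-29 + 24)))/3 = -3 + ((6 + O)/(Q - 5))/3 = -3 + ((6 + O)/(-5 + Q))/3 = -3 + (6 + O)/(3*(-5 + Q)))
U(-47, -52) + 2322 = (51 - 47 - 9*(-52))/(3*(-5 - 52)) + 2322 = (⅓)*(51 - 47 + 468)/(-57) + 2322 = (⅓)*(-1/57)*472 + 2322 = -472/171 + 2322 = 396590/171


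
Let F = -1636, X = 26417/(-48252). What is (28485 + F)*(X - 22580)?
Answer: -29253504535873/48252 ≈ -6.0627e+8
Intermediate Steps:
X = -26417/48252 (X = 26417*(-1/48252) = -26417/48252 ≈ -0.54748)
(28485 + F)*(X - 22580) = (28485 - 1636)*(-26417/48252 - 22580) = 26849*(-1089556577/48252) = -29253504535873/48252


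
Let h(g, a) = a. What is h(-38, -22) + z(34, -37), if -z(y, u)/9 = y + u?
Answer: 5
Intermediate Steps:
z(y, u) = -9*u - 9*y (z(y, u) = -9*(y + u) = -9*(u + y) = -9*u - 9*y)
h(-38, -22) + z(34, -37) = -22 + (-9*(-37) - 9*34) = -22 + (333 - 306) = -22 + 27 = 5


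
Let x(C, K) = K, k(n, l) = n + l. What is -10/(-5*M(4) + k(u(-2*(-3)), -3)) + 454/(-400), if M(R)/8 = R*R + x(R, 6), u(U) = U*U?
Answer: -190269/169400 ≈ -1.1232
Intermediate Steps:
u(U) = U**2
k(n, l) = l + n
M(R) = 48 + 8*R**2 (M(R) = 8*(R*R + 6) = 8*(R**2 + 6) = 8*(6 + R**2) = 48 + 8*R**2)
-10/(-5*M(4) + k(u(-2*(-3)), -3)) + 454/(-400) = -10/(-5*(48 + 8*4**2) + (-3 + (-2*(-3))**2)) + 454/(-400) = -10/(-5*(48 + 8*16) + (-3 + 6**2)) + 454*(-1/400) = -10/(-5*(48 + 128) + (-3 + 36)) - 227/200 = -10/(-5*176 + 33) - 227/200 = -10/(-880 + 33) - 227/200 = -10/(-847) - 227/200 = -10*(-1/847) - 227/200 = 10/847 - 227/200 = -190269/169400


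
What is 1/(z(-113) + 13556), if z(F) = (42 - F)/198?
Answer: 198/2684243 ≈ 7.3764e-5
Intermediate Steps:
z(F) = 7/33 - F/198 (z(F) = (42 - F)*(1/198) = 7/33 - F/198)
1/(z(-113) + 13556) = 1/((7/33 - 1/198*(-113)) + 13556) = 1/((7/33 + 113/198) + 13556) = 1/(155/198 + 13556) = 1/(2684243/198) = 198/2684243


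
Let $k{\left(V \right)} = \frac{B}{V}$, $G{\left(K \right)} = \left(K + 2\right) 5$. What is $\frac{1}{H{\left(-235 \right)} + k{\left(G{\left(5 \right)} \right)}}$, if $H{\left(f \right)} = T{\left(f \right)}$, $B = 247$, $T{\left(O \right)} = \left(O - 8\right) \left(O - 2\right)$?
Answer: $\frac{35}{2015932} \approx 1.7362 \cdot 10^{-5}$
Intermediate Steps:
$G{\left(K \right)} = 10 + 5 K$ ($G{\left(K \right)} = \left(2 + K\right) 5 = 10 + 5 K$)
$T{\left(O \right)} = \left(-8 + O\right) \left(-2 + O\right)$
$H{\left(f \right)} = 16 + f^{2} - 10 f$
$k{\left(V \right)} = \frac{247}{V}$
$\frac{1}{H{\left(-235 \right)} + k{\left(G{\left(5 \right)} \right)}} = \frac{1}{\left(16 + \left(-235\right)^{2} - -2350\right) + \frac{247}{10 + 5 \cdot 5}} = \frac{1}{\left(16 + 55225 + 2350\right) + \frac{247}{10 + 25}} = \frac{1}{57591 + \frac{247}{35}} = \frac{1}{\frac{2015932}{35}} = \frac{35}{2015932}$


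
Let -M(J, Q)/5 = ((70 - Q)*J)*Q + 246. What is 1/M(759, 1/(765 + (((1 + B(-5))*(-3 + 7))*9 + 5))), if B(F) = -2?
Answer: -538756/857653185 ≈ -0.00062817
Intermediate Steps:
M(J, Q) = -1230 - 5*J*Q*(70 - Q) (M(J, Q) = -5*(((70 - Q)*J)*Q + 246) = -5*((J*(70 - Q))*Q + 246) = -5*(J*Q*(70 - Q) + 246) = -5*(246 + J*Q*(70 - Q)) = -1230 - 5*J*Q*(70 - Q))
1/M(759, 1/(765 + (((1 + B(-5))*(-3 + 7))*9 + 5))) = 1/(-1230 - 350*759/(765 + (((1 - 2)*(-3 + 7))*9 + 5)) + 5*759*(1/(765 + (((1 - 2)*(-3 + 7))*9 + 5)))**2) = 1/(-1230 - 350*759/(765 + (-1*4*9 + 5)) + 5*759*(1/(765 + (-1*4*9 + 5)))**2) = 1/(-1230 - 350*759/(765 + (-4*9 + 5)) + 5*759*(1/(765 + (-4*9 + 5)))**2) = 1/(-1230 - 350*759/(765 + (-36 + 5)) + 5*759*(1/(765 + (-36 + 5)))**2) = 1/(-1230 - 350*759/(765 - 31) + 5*759*(1/(765 - 31))**2) = 1/(-1230 - 350*759/734 + 5*759*(1/734)**2) = 1/(-1230 - 350*759*1/734 + 5*759*(1/734)**2) = 1/(-1230 - 132825/367 + 5*759*(1/538756)) = 1/(-1230 - 132825/367 + 3795/538756) = 1/(-857653185/538756) = -538756/857653185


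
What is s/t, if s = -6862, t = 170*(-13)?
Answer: 3431/1105 ≈ 3.1050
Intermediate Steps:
t = -2210
s/t = -6862/(-2210) = -6862*(-1/2210) = 3431/1105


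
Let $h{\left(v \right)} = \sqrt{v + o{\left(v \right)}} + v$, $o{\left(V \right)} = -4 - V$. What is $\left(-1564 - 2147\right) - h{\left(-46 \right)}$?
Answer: $-3665 - 2 i \approx -3665.0 - 2.0 i$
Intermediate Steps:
$h{\left(v \right)} = v + 2 i$ ($h{\left(v \right)} = \sqrt{v - \left(4 + v\right)} + v = \sqrt{-4} + v = 2 i + v = v + 2 i$)
$\left(-1564 - 2147\right) - h{\left(-46 \right)} = \left(-1564 - 2147\right) - \left(-46 + 2 i\right) = \left(-1564 - 2147\right) + \left(46 - 2 i\right) = -3711 + \left(46 - 2 i\right) = -3665 - 2 i$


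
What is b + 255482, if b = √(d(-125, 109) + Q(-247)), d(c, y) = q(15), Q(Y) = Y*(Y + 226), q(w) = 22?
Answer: 255482 + √5209 ≈ 2.5555e+5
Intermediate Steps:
Q(Y) = Y*(226 + Y)
d(c, y) = 22
b = √5209 (b = √(22 - 247*(226 - 247)) = √(22 - 247*(-21)) = √(22 + 5187) = √5209 ≈ 72.173)
b + 255482 = √5209 + 255482 = 255482 + √5209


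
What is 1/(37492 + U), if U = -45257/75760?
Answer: 75760/2840348663 ≈ 2.6673e-5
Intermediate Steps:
U = -45257/75760 (U = -45257*1/75760 = -45257/75760 ≈ -0.59737)
1/(37492 + U) = 1/(37492 - 45257/75760) = 1/(2840348663/75760) = 75760/2840348663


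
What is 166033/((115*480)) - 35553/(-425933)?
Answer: 72681459389/23511501600 ≈ 3.0913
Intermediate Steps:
166033/((115*480)) - 35553/(-425933) = 166033/55200 - 35553*(-1/425933) = 166033*(1/55200) + 35553/425933 = 166033/55200 + 35553/425933 = 72681459389/23511501600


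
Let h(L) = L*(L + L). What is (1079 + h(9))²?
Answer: 1540081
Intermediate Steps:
h(L) = 2*L² (h(L) = L*(2*L) = 2*L²)
(1079 + h(9))² = (1079 + 2*9²)² = (1079 + 2*81)² = (1079 + 162)² = 1241² = 1540081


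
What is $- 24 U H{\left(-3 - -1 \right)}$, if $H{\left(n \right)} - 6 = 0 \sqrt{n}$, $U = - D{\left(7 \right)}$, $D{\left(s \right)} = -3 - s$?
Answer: $-1440$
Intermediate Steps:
$U = 10$ ($U = - (-3 - 7) = \left(-1\right) \left(-10\right) = 10$)
$H{\left(n \right)} = 6$ ($H{\left(n \right)} = 6 + 0 \sqrt{n} = 6 + 0 = 6$)
$- 24 U H{\left(-3 - -1 \right)} = \left(-24\right) 10 \cdot 6 = \left(-240\right) 6 = -1440$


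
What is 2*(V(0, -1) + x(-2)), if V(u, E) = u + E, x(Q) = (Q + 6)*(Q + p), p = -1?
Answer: -26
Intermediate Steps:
x(Q) = (-1 + Q)*(6 + Q) (x(Q) = (Q + 6)*(Q - 1) = (6 + Q)*(-1 + Q) = (-1 + Q)*(6 + Q))
V(u, E) = E + u
2*(V(0, -1) + x(-2)) = 2*((-1 + 0) + (-6 + (-2)**2 + 5*(-2))) = 2*(-1 + (-6 + 4 - 10)) = 2*(-1 - 12) = 2*(-13) = -26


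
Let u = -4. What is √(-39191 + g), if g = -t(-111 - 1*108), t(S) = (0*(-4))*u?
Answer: I*√39191 ≈ 197.97*I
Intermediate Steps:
t(S) = 0 (t(S) = (0*(-4))*(-4) = 0*(-4) = 0)
g = 0 (g = -1*0 = 0)
√(-39191 + g) = √(-39191 + 0) = √(-39191) = I*√39191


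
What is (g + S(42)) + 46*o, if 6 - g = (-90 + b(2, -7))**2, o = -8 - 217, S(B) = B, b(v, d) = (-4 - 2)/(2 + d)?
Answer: -454686/25 ≈ -18187.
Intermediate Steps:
b(v, d) = -6/(2 + d)
o = -225
g = -196986/25 (g = 6 - (-90 - 6/(2 - 7))**2 = 6 - (-90 - 6/(-5))**2 = 6 - (-90 - 6*(-1/5))**2 = 6 - (-90 + 6/5)**2 = 6 - (-444/5)**2 = 6 - 1*197136/25 = 6 - 197136/25 = -196986/25 ≈ -7879.4)
(g + S(42)) + 46*o = (-196986/25 + 42) + 46*(-225) = -195936/25 - 10350 = -454686/25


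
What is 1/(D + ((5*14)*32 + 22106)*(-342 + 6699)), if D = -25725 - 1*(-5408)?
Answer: 1/154747205 ≈ 6.4622e-9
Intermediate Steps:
D = -20317 (D = -25725 + 5408 = -20317)
1/(D + ((5*14)*32 + 22106)*(-342 + 6699)) = 1/(-20317 + ((5*14)*32 + 22106)*(-342 + 6699)) = 1/(-20317 + (70*32 + 22106)*6357) = 1/(-20317 + (2240 + 22106)*6357) = 1/(-20317 + 24346*6357) = 1/(-20317 + 154767522) = 1/154747205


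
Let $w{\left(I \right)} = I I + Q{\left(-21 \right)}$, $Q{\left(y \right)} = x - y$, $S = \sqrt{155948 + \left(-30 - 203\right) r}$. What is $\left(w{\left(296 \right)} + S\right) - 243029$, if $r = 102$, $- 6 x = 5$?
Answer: $- \frac{932357}{6} + \sqrt{132182} \approx -1.5503 \cdot 10^{5}$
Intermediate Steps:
$x = - \frac{5}{6}$ ($x = \left(- \frac{1}{6}\right) 5 = - \frac{5}{6} \approx -0.83333$)
$S = \sqrt{132182}$ ($S = \sqrt{155948 + \left(-30 - 203\right) 102} = \sqrt{155948 - 23766} = \sqrt{132182} \approx 363.57$)
$Q{\left(y \right)} = - \frac{5}{6} - y$
$w{\left(I \right)} = \frac{121}{6} + I^{2}$ ($w{\left(I \right)} = I I - - \frac{121}{6} = I^{2} + \left(- \frac{5}{6} + 21\right) = I^{2} + \frac{121}{6} = \frac{121}{6} + I^{2}$)
$\left(w{\left(296 \right)} + S\right) - 243029 = \left(\left(\frac{121}{6} + 296^{2}\right) + \sqrt{132182}\right) - 243029 = \left(\left(\frac{121}{6} + 87616\right) + \sqrt{132182}\right) - 243029 = \left(\frac{525817}{6} + \sqrt{132182}\right) - 243029 = - \frac{932357}{6} + \sqrt{132182}$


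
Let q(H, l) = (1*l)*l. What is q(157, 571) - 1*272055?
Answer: 53986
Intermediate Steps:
q(H, l) = l² (q(H, l) = l*l = l²)
q(157, 571) - 1*272055 = 571² - 1*272055 = 326041 - 272055 = 53986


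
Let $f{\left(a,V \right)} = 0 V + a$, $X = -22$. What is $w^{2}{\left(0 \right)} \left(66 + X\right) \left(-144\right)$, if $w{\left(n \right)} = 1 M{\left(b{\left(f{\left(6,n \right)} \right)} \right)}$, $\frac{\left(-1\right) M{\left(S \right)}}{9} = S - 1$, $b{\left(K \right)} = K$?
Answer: $-12830400$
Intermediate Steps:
$f{\left(a,V \right)} = a$ ($f{\left(a,V \right)} = 0 + a = a$)
$M{\left(S \right)} = 9 - 9 S$ ($M{\left(S \right)} = - 9 \left(S - 1\right) = - 9 \left(-1 + S\right) = 9 - 9 S$)
$w{\left(n \right)} = -45$ ($w{\left(n \right)} = 1 \left(9 - 54\right) = 1 \left(-45\right) = -45$)
$w^{2}{\left(0 \right)} \left(66 + X\right) \left(-144\right) = \left(-45\right)^{2} \left(66 - 22\right) \left(-144\right) = 2025 \cdot 44 \left(-144\right) = 89100 \left(-144\right) = -12830400$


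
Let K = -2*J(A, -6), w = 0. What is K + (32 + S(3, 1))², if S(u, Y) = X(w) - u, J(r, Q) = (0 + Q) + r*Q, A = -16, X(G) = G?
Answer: 661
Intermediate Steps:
J(r, Q) = Q + Q*r
K = -180 (K = -(-12)*(1 - 16) = -(-12)*(-15) = -2*90 = -180)
S(u, Y) = -u (S(u, Y) = 0 - u = -u)
K + (32 + S(3, 1))² = -180 + (32 - 1*3)² = -180 + (32 - 3)² = -180 + 29² = -180 + 841 = 661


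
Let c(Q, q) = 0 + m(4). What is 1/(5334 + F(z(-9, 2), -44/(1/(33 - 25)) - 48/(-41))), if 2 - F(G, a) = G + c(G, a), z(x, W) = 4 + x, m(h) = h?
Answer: 1/5337 ≈ 0.00018737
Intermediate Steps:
c(Q, q) = 4 (c(Q, q) = 0 + 4 = 4)
F(G, a) = -2 - G (F(G, a) = 2 - (G + 4) = 2 - (4 + G) = 2 + (-4 - G) = -2 - G)
1/(5334 + F(z(-9, 2), -44/(1/(33 - 25)) - 48/(-41))) = 1/(5334 + (-2 - (4 - 9))) = 1/(5334 + (-2 - 1*(-5))) = 1/(5334 + (-2 + 5)) = 1/(5334 + 3) = 1/5337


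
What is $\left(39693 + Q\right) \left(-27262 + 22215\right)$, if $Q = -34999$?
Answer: $-23690618$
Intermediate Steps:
$\left(39693 + Q\right) \left(-27262 + 22215\right) = \left(39693 - 34999\right) \left(-27262 + 22215\right) = 4694 \left(-5047\right) = -23690618$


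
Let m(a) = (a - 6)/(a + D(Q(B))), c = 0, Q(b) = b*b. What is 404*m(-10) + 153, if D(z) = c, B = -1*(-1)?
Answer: 3997/5 ≈ 799.40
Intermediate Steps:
B = 1
Q(b) = b**2
D(z) = 0
m(a) = (-6 + a)/a (m(a) = (a - 6)/(a + 0) = (-6 + a)/a)
404*m(-10) + 153 = 404*((-6 - 10)/(-10)) + 153 = 404*(-1/10*(-16)) + 153 = 404*(8/5) + 153 = 3232/5 + 153 = 3997/5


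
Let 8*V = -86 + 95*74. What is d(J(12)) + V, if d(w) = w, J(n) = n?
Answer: 880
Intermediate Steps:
V = 868 (V = (-86 + 95*74)/8 = (-86 + 7030)/8 = (⅛)*6944 = 868)
d(J(12)) + V = 12 + 868 = 880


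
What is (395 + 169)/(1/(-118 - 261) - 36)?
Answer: -213756/13645 ≈ -15.666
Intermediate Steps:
(395 + 169)/(1/(-118 - 261) - 36) = 564/(1/(-379) - 36) = 564/(-1/379 - 36) = 564/(-13645/379) = 564*(-379/13645) = -213756/13645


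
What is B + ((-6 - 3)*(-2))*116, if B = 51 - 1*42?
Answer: 2097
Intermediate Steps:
B = 9 (B = 51 - 42 = 9)
B + ((-6 - 3)*(-2))*116 = 9 + ((-6 - 3)*(-2))*116 = 9 - 9*(-2)*116 = 9 + 18*116 = 9 + 2088 = 2097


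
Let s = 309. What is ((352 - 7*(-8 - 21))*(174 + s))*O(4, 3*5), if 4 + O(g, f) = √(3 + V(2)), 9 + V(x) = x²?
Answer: -1072260 + 268065*I*√2 ≈ -1.0723e+6 + 3.791e+5*I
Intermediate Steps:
V(x) = -9 + x²
O(g, f) = -4 + I*√2 (O(g, f) = -4 + √(3 + (-9 + 2²)) = -4 + √(3 + (-9 + 4)) = -4 + √(3 - 5) = -4 + √(-2) = -4 + I*√2)
((352 - 7*(-8 - 21))*(174 + s))*O(4, 3*5) = ((352 - 7*(-8 - 21))*(174 + 309))*(-4 + I*√2) = ((352 - 7*(-29))*483)*(-4 + I*√2) = ((352 + 203)*483)*(-4 + I*√2) = (555*483)*(-4 + I*√2) = 268065*(-4 + I*√2) = -1072260 + 268065*I*√2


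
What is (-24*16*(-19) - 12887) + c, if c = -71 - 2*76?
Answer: -5814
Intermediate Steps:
c = -223 (c = -71 - 152 = -223)
(-24*16*(-19) - 12887) + c = (-24*16*(-19) - 12887) - 223 = (-384*(-19) - 12887) - 223 = (7296 - 12887) - 223 = -5591 - 223 = -5814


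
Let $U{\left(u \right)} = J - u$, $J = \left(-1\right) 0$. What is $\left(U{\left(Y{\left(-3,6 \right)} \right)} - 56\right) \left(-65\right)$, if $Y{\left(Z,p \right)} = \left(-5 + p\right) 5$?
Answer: $3965$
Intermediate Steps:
$J = 0$
$Y{\left(Z,p \right)} = -25 + 5 p$
$U{\left(u \right)} = - u$ ($U{\left(u \right)} = 0 - u = - u$)
$\left(U{\left(Y{\left(-3,6 \right)} \right)} - 56\right) \left(-65\right) = \left(- (-25 + 5 \cdot 6) - 56\right) \left(-65\right) = \left(- (-25 + 30) - 56\right) \left(-65\right) = \left(\left(-1\right) 5 - 56\right) \left(-65\right) = \left(-5 - 56\right) \left(-65\right) = \left(-61\right) \left(-65\right) = 3965$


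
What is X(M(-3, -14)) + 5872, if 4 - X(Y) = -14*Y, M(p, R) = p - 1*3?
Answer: 5792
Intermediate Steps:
M(p, R) = -3 + p (M(p, R) = p - 3 = -3 + p)
X(Y) = 4 + 14*Y (X(Y) = 4 - (-14)*Y = 4 + 14*Y)
X(M(-3, -14)) + 5872 = (4 + 14*(-3 - 3)) + 5872 = (4 + 14*(-6)) + 5872 = (4 - 84) + 5872 = -80 + 5872 = 5792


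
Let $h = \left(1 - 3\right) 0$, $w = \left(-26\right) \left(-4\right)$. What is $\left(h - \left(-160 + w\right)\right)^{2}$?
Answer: $3136$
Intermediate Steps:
$w = 104$
$h = 0$ ($h = \left(-2\right) 0 = 0$)
$\left(h - \left(-160 + w\right)\right)^{2} = \left(0 + \left(160 - 104\right)\right)^{2} = \left(0 + 56\right)^{2} = 56^{2} = 3136$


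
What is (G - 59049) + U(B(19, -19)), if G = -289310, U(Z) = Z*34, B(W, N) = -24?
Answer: -349175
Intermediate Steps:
U(Z) = 34*Z
(G - 59049) + U(B(19, -19)) = (-289310 - 59049) + 34*(-24) = -348359 - 816 = -349175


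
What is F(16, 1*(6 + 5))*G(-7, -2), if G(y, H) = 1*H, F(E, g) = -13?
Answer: 26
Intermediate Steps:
G(y, H) = H
F(16, 1*(6 + 5))*G(-7, -2) = -13*(-2) = 26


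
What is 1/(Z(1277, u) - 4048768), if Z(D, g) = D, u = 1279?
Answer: -1/4047491 ≈ -2.4707e-7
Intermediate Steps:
1/(Z(1277, u) - 4048768) = 1/(1277 - 4048768) = 1/(-4047491) = -1/4047491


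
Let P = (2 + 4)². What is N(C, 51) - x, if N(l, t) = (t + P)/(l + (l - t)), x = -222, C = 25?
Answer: 135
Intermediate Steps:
P = 36 (P = 6² = 36)
N(l, t) = (36 + t)/(-t + 2*l) (N(l, t) = (t + 36)/(l + (l - t)) = (36 + t)/(-t + 2*l))
N(C, 51) - x = (36 + 51)/(-1*51 + 2*25) - 1*(-222) = 87/(-51 + 50) + 222 = 87/(-1) + 222 = -1*87 + 222 = -87 + 222 = 135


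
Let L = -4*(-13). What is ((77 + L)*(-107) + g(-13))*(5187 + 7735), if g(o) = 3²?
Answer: -178246068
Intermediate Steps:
g(o) = 9
L = 52
((77 + L)*(-107) + g(-13))*(5187 + 7735) = ((77 + 52)*(-107) + 9)*(5187 + 7735) = (129*(-107) + 9)*12922 = (-13803 + 9)*12922 = -13794*12922 = -178246068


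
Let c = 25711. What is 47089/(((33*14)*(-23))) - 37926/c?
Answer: -32932795/5575614 ≈ -5.9066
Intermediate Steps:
47089/(((33*14)*(-23))) - 37926/c = 47089/(((33*14)*(-23))) - 37926/25711 = 47089/((462*(-23))) - 37926*1/25711 = 47089/(-10626) - 5418/3673 = 47089*(-1/10626) - 5418/3673 = -6727/1518 - 5418/3673 = -32932795/5575614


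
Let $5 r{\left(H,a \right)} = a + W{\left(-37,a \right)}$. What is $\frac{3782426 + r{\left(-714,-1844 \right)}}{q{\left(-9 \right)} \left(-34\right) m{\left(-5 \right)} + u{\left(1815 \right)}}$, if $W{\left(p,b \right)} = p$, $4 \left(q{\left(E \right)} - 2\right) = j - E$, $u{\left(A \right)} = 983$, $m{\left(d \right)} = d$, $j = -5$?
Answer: $\frac{18910249}{7465} \approx 2533.2$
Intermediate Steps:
$q{\left(E \right)} = \frac{3}{4} - \frac{E}{4}$ ($q{\left(E \right)} = 2 + \frac{-5 - E}{4} = 2 - \left(\frac{5}{4} + \frac{E}{4}\right) = \frac{3}{4} - \frac{E}{4}$)
$r{\left(H,a \right)} = - \frac{37}{5} + \frac{a}{5}$ ($r{\left(H,a \right)} = \frac{a - 37}{5} = \frac{-37 + a}{5} = - \frac{37}{5} + \frac{a}{5}$)
$\frac{3782426 + r{\left(-714,-1844 \right)}}{q{\left(-9 \right)} \left(-34\right) m{\left(-5 \right)} + u{\left(1815 \right)}} = \frac{3782426 + \left(- \frac{37}{5} + \frac{1}{5} \left(-1844\right)\right)}{\left(\frac{3}{4} - - \frac{9}{4}\right) \left(-34\right) \left(-5\right) + 983} = \frac{3782426 - \frac{1881}{5}}{\left(\frac{3}{4} + \frac{9}{4}\right) \left(-34\right) \left(-5\right) + 983} = \frac{3782426 - \frac{1881}{5}}{3 \left(-34\right) \left(-5\right) + 983} = \frac{18910249}{5 \left(\left(-102\right) \left(-5\right) + 983\right)} = \frac{18910249}{5 \left(510 + 983\right)} = \frac{18910249}{5 \cdot 1493} = \frac{18910249}{5} \cdot \frac{1}{1493} = \frac{18910249}{7465}$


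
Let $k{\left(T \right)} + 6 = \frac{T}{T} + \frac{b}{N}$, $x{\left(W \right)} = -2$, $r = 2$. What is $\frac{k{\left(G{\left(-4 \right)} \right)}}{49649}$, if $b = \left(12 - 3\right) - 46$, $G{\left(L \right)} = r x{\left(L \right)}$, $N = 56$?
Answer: $- \frac{317}{2780344} \approx -0.00011401$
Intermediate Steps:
$G{\left(L \right)} = -4$ ($G{\left(L \right)} = 2 \left(-2\right) = -4$)
$b = -37$ ($b = 9 - 46 = -37$)
$k{\left(T \right)} = - \frac{317}{56}$ ($k{\left(T \right)} = -6 + \left(\frac{T}{T} - \frac{37}{56}\right) = -6 + \left(1 - \frac{37}{56}\right) = -6 + \frac{19}{56} = - \frac{317}{56}$)
$\frac{k{\left(G{\left(-4 \right)} \right)}}{49649} = - \frac{317}{56 \cdot 49649} = \left(- \frac{317}{56}\right) \frac{1}{49649} = - \frac{317}{2780344}$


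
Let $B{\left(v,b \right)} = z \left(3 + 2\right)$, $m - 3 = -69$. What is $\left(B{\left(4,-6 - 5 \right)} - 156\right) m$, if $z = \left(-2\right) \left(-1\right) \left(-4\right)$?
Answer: $12936$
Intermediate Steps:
$z = -8$ ($z = 2 \left(-4\right) = -8$)
$m = -66$ ($m = 3 - 69 = -66$)
$B{\left(v,b \right)} = -40$ ($B{\left(v,b \right)} = - 8 \left(3 + 2\right) = \left(-8\right) 5 = -40$)
$\left(B{\left(4,-6 - 5 \right)} - 156\right) m = \left(-40 - 156\right) \left(-66\right) = \left(-196\right) \left(-66\right) = 12936$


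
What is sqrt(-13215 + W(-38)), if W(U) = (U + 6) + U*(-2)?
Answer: I*sqrt(13171) ≈ 114.77*I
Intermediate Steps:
W(U) = 6 - U (W(U) = (6 + U) - 2*U = 6 - U)
sqrt(-13215 + W(-38)) = sqrt(-13215 + (6 - 1*(-38))) = sqrt(-13215 + (6 + 38)) = sqrt(-13215 + 44) = sqrt(-13171) = I*sqrt(13171)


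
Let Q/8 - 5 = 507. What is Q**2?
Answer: 16777216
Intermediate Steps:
Q = 4096 (Q = 40 + 8*507 = 40 + 4056 = 4096)
Q**2 = 4096**2 = 16777216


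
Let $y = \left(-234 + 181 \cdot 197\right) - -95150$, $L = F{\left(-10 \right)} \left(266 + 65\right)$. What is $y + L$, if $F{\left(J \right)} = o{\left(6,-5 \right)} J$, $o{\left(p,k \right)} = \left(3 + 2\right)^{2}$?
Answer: $47823$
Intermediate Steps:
$o{\left(p,k \right)} = 25$ ($o{\left(p,k \right)} = 5^{2} = 25$)
$F{\left(J \right)} = 25 J$
$L = -82750$ ($L = 25 \left(-10\right) \left(266 + 65\right) = \left(-250\right) 331 = -82750$)
$y = 130573$ ($y = \left(-234 + 35657\right) + 95150 = 35423 + 95150 = 130573$)
$y + L = 130573 - 82750 = 47823$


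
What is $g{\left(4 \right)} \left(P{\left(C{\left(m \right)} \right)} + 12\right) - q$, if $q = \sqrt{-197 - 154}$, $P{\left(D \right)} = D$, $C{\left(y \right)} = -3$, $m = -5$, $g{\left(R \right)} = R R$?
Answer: $144 - 3 i \sqrt{39} \approx 144.0 - 18.735 i$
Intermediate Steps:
$g{\left(R \right)} = R^{2}$
$q = 3 i \sqrt{39}$ ($q = \sqrt{-351} = 3 i \sqrt{39} \approx 18.735 i$)
$g{\left(4 \right)} \left(P{\left(C{\left(m \right)} \right)} + 12\right) - q = 4^{2} \left(-3 + 12\right) - 3 i \sqrt{39} = 16 \cdot 9 - 3 i \sqrt{39} = 144 - 3 i \sqrt{39}$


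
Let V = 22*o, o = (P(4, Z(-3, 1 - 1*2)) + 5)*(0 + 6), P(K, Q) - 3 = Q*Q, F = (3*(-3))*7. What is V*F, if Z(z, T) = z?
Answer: -141372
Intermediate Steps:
F = -63 (F = -9*7 = -63)
P(K, Q) = 3 + Q**2 (P(K, Q) = 3 + Q*Q = 3 + Q**2)
o = 102 (o = ((3 + (-3)**2) + 5)*(0 + 6) = ((3 + 9) + 5)*6 = (12 + 5)*6 = 17*6 = 102)
V = 2244 (V = 22*102 = 2244)
V*F = 2244*(-63) = -141372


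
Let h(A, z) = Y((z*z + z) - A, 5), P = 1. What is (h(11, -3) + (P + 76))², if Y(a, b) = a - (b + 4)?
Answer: 3969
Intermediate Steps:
Y(a, b) = -4 + a - b (Y(a, b) = a - (4 + b) = a + (-4 - b) = -4 + a - b)
h(A, z) = -9 + z + z² - A (h(A, z) = -4 + ((z*z + z) - A) - 1*5 = -4 + ((z² + z) - A) - 5 = -4 + ((z + z²) - A) - 5 = -4 + (z + z² - A) - 5 = -9 + z + z² - A)
(h(11, -3) + (P + 76))² = ((-9 - 3 + (-3)² - 1*11) + (1 + 76))² = ((-9 - 3 + 9 - 11) + 77)² = (-14 + 77)² = 63² = 3969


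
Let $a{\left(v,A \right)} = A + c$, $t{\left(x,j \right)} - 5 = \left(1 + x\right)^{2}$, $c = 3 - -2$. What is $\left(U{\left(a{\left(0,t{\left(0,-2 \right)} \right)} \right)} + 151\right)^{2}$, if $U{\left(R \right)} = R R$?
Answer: $73984$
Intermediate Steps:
$c = 5$ ($c = 3 + 2 = 5$)
$t{\left(x,j \right)} = 5 + \left(1 + x\right)^{2}$
$a{\left(v,A \right)} = 5 + A$ ($a{\left(v,A \right)} = A + 5 = 5 + A$)
$U{\left(R \right)} = R^{2}$
$\left(U{\left(a{\left(0,t{\left(0,-2 \right)} \right)} \right)} + 151\right)^{2} = \left(\left(5 + \left(5 + \left(1 + 0\right)^{2}\right)\right)^{2} + 151\right)^{2} = \left(\left(5 + \left(5 + 1^{2}\right)\right)^{2} + 151\right)^{2} = \left(\left(5 + \left(5 + 1\right)\right)^{2} + 151\right)^{2} = \left(\left(5 + 6\right)^{2} + 151\right)^{2} = \left(11^{2} + 151\right)^{2} = \left(121 + 151\right)^{2} = 272^{2} = 73984$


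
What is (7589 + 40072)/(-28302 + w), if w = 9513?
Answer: -15887/6263 ≈ -2.5366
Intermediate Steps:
(7589 + 40072)/(-28302 + w) = (7589 + 40072)/(-28302 + 9513) = 47661/(-18789) = 47661*(-1/18789) = -15887/6263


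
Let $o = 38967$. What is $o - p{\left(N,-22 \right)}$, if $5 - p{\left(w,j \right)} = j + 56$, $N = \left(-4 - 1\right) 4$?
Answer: $38996$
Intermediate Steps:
$N = -20$ ($N = \left(-5\right) 4 = -20$)
$p{\left(w,j \right)} = -51 - j$ ($p{\left(w,j \right)} = 5 - \left(j + 56\right) = 5 - \left(56 + j\right) = -51 - j$)
$o - p{\left(N,-22 \right)} = 38967 - \left(-51 - -22\right) = 38967 - \left(-51 + 22\right) = 38967 - -29 = 38967 + 29 = 38996$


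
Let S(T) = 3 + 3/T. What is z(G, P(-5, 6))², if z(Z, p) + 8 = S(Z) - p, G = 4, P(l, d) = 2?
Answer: 625/16 ≈ 39.063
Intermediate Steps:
z(Z, p) = -5 - p + 3/Z (z(Z, p) = -8 + ((3 + 3/Z) - p) = -8 + (3 - p + 3/Z) = -5 - p + 3/Z)
z(G, P(-5, 6))² = (-5 - 1*2 + 3/4)² = (-5 - 2 + 3*(¼))² = (-5 - 2 + ¾)² = (-25/4)² = 625/16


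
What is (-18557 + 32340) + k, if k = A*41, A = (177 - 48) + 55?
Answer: 21327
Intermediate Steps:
A = 184 (A = 129 + 55 = 184)
k = 7544 (k = 184*41 = 7544)
(-18557 + 32340) + k = (-18557 + 32340) + 7544 = 13783 + 7544 = 21327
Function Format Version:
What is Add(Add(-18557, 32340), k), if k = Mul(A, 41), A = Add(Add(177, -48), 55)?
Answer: 21327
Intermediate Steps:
A = 184 (A = Add(129, 55) = 184)
k = 7544 (k = Mul(184, 41) = 7544)
Add(Add(-18557, 32340), k) = Add(Add(-18557, 32340), 7544) = Add(13783, 7544) = 21327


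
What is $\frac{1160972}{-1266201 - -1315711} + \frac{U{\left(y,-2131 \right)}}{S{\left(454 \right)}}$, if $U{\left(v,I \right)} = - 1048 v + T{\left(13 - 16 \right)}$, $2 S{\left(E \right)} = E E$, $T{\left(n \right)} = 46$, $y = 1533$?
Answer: $\frac{10026938999}{1275600395} \approx 7.8606$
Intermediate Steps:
$S{\left(E \right)} = \frac{E^{2}}{2}$ ($S{\left(E \right)} = \frac{E E}{2} = \frac{E^{2}}{2}$)
$U{\left(v,I \right)} = 46 - 1048 v$ ($U{\left(v,I \right)} = - 1048 v + 46 = 46 - 1048 v$)
$\frac{1160972}{-1266201 - -1315711} + \frac{U{\left(y,-2131 \right)}}{S{\left(454 \right)}} = \frac{1160972}{-1266201 - -1315711} + \frac{46 - 1606584}{\frac{1}{2} \cdot 454^{2}} = \frac{1160972}{-1266201 + 1315711} + \frac{46 - 1606584}{\frac{1}{2} \cdot 206116} = \frac{1160972}{49510} - \frac{1606538}{103058} = 1160972 \cdot \frac{1}{49510} - \frac{803269}{51529} = \frac{580486}{24755} - \frac{803269}{51529} = \frac{10026938999}{1275600395}$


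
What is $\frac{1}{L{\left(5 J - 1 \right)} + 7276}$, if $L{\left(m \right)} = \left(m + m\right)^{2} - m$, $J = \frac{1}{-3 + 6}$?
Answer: $\frac{9}{65494} \approx 0.00013742$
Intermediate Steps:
$J = \frac{1}{3} \approx 0.33333$
$L{\left(m \right)} = - m + 4 m^{2}$ ($L{\left(m \right)} = \left(2 m\right)^{2} - m = 4 m^{2} - m = - m + 4 m^{2}$)
$\frac{1}{L{\left(5 J - 1 \right)} + 7276} = \frac{1}{\left(5 \cdot \frac{1}{3} - 1\right) \left(-1 + 4 \left(5 \cdot \frac{1}{3} - 1\right)\right) + 7276} = \frac{1}{\left(\frac{5}{3} - 1\right) \left(-1 + 4 \left(\frac{5}{3} - 1\right)\right) + 7276} = \frac{1}{\frac{2 \left(-1 + 4 \cdot \frac{2}{3}\right)}{3} + 7276} = \frac{1}{\frac{2 \left(-1 + \frac{8}{3}\right)}{3} + 7276} = \frac{1}{\frac{2}{3} \cdot \frac{5}{3} + 7276} = \frac{1}{\frac{10}{9} + 7276} = \frac{1}{\frac{65494}{9}} = \frac{9}{65494}$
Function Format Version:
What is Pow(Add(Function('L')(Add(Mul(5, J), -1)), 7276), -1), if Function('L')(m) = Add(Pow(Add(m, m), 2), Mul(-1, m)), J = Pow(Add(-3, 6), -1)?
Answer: Rational(9, 65494) ≈ 0.00013742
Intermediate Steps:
J = Rational(1, 3) (J = Pow(3, -1) = Rational(1, 3) ≈ 0.33333)
Function('L')(m) = Add(Mul(-1, m), Mul(4, Pow(m, 2))) (Function('L')(m) = Add(Pow(Mul(2, m), 2), Mul(-1, m)) = Add(Mul(4, Pow(m, 2)), Mul(-1, m)) = Add(Mul(-1, m), Mul(4, Pow(m, 2))))
Pow(Add(Function('L')(Add(Mul(5, J), -1)), 7276), -1) = Pow(Add(Mul(Add(Mul(5, Rational(1, 3)), -1), Add(-1, Mul(4, Add(Mul(5, Rational(1, 3)), -1)))), 7276), -1) = Pow(Add(Mul(Add(Rational(5, 3), -1), Add(-1, Mul(4, Add(Rational(5, 3), -1)))), 7276), -1) = Pow(Add(Mul(Rational(2, 3), Add(-1, Mul(4, Rational(2, 3)))), 7276), -1) = Pow(Add(Mul(Rational(2, 3), Add(-1, Rational(8, 3))), 7276), -1) = Pow(Add(Mul(Rational(2, 3), Rational(5, 3)), 7276), -1) = Pow(Add(Rational(10, 9), 7276), -1) = Pow(Rational(65494, 9), -1) = Rational(9, 65494)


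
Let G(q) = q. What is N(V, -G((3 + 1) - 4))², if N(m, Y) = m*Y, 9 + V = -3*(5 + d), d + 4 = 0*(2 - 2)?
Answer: 0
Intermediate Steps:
d = -4 (d = -4 + 0*(2 - 2) = -4 + 0*0 = -4 + 0 = -4)
V = -12 (V = -9 - 3*(5 - 4) = -9 - 3*1 = -9 - 3 = -12)
N(m, Y) = Y*m
N(V, -G((3 + 1) - 4))² = (-((3 + 1) - 4)*(-12))² = (-(4 - 4)*(-12))² = (-1*0*(-12))² = (0*(-12))² = 0² = 0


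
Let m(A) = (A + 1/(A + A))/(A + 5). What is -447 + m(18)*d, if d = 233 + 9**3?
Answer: 127111/414 ≈ 307.03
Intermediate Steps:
d = 962 (d = 233 + 729 = 962)
m(A) = (A + 1/(2*A))/(5 + A)
-447 + m(18)*d = -447 + ((1/2 + 18**2)/(18*(5 + 18)))*962 = -447 + ((1/18)*(1/2 + 324)/23)*962 = -447 + ((1/18)*(1/23)*(649/2))*962 = -447 + (649/828)*962 = -447 + 312169/414 = 127111/414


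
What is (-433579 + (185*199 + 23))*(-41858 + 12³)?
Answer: 15921216330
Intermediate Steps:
(-433579 + (185*199 + 23))*(-41858 + 12³) = (-433579 + (36815 + 23))*(-41858 + 1728) = (-433579 + 36838)*(-40130) = -396741*(-40130) = 15921216330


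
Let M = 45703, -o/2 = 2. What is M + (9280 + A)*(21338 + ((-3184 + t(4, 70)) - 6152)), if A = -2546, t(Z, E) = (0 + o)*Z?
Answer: 80759427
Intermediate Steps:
o = -4 (o = -2*2 = -4)
t(Z, E) = -4*Z (t(Z, E) = (0 - 4)*Z = -4*Z)
M + (9280 + A)*(21338 + ((-3184 + t(4, 70)) - 6152)) = 45703 + (9280 - 2546)*(21338 + ((-3184 - 4*4) - 6152)) = 45703 + 6734*(21338 + ((-3184 - 16) - 6152)) = 45703 + 6734*(21338 + (-3200 - 6152)) = 45703 + 6734*(21338 - 9352) = 45703 + 6734*11986 = 45703 + 80713724 = 80759427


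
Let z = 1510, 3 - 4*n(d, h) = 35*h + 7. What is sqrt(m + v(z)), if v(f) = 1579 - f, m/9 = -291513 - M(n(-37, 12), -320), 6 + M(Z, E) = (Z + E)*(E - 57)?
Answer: 4*I*sqrt(254307) ≈ 2017.2*I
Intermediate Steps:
n(d, h) = -1 - 35*h/4 (n(d, h) = 3/4 - (35*h + 7)/4 = 3/4 - (7 + 35*h)/4 = 3/4 + (-7/4 - 35*h/4) = -1 - 35*h/4)
M(Z, E) = -6 + (-57 + E)*(E + Z) (M(Z, E) = -6 + (Z + E)*(E - 57) = -6 + (E + Z)*(-57 + E) = -6 + (-57 + E)*(E + Z))
m = -4068981 (m = 9*(-291513 - (-6 + (-320)**2 - 57*(-320) - 57*(-1 - 35/4*12) - 320*(-1 - 35/4*12))) = 9*(-291513 - (-6 + 102400 + 18240 - 57*(-1 - 105) - 320*(-1 - 105))) = 9*(-291513 - (-6 + 102400 + 18240 - 57*(-106) - 320*(-106))) = 9*(-291513 - (-6 + 102400 + 18240 + 6042 + 33920)) = 9*(-291513 - 1*160596) = 9*(-291513 - 160596) = 9*(-452109) = -4068981)
sqrt(m + v(z)) = sqrt(-4068981 + (1579 - 1*1510)) = sqrt(-4068981 + (1579 - 1510)) = sqrt(-4068981 + 69) = sqrt(-4068912) = 4*I*sqrt(254307)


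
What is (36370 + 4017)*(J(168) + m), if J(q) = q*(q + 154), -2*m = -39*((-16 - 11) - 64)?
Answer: 4226216841/2 ≈ 2.1131e+9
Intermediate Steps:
m = -3549/2 (m = -(-39)*((-16 - 11) - 64)/2 = -(-39)*(-27 - 64)/2 = -(-39)*(-91)/2 = -1/2*3549 = -3549/2 ≈ -1774.5)
J(q) = q*(154 + q)
(36370 + 4017)*(J(168) + m) = (36370 + 4017)*(168*(154 + 168) - 3549/2) = 40387*(168*322 - 3549/2) = 40387*(54096 - 3549/2) = 40387*(104643/2) = 4226216841/2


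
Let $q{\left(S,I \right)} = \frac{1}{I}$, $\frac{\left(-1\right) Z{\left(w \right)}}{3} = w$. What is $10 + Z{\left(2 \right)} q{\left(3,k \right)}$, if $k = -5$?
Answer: $\frac{56}{5} \approx 11.2$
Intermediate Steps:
$Z{\left(w \right)} = - 3 w$
$10 + Z{\left(2 \right)} q{\left(3,k \right)} = 10 + \frac{\left(-3\right) 2}{-5} = 10 - - \frac{6}{5} = 10 + \frac{6}{5} = \frac{56}{5}$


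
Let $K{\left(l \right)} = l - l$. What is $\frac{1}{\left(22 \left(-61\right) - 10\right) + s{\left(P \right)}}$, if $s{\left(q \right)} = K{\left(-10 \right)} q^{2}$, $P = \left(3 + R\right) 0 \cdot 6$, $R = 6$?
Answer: $- \frac{1}{1352} \approx -0.00073965$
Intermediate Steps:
$K{\left(l \right)} = 0$
$P = 0$ ($P = \left(3 + 6\right) 0 \cdot 6 = 9 \cdot 0 = 0$)
$s{\left(q \right)} = 0$ ($s{\left(q \right)} = 0 q^{2} = 0$)
$\frac{1}{\left(22 \left(-61\right) - 10\right) + s{\left(P \right)}} = \frac{1}{\left(22 \left(-61\right) - 10\right) + 0} = \frac{1}{\left(-1342 - 10\right) + 0} = \frac{1}{-1352 + 0} = \frac{1}{-1352} = - \frac{1}{1352}$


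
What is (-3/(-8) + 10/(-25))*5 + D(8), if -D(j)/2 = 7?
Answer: -113/8 ≈ -14.125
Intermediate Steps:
D(j) = -14 (D(j) = -2*7 = -14)
(-3/(-8) + 10/(-25))*5 + D(8) = (-3/(-8) + 10/(-25))*5 - 14 = (-3*(-⅛) + 10*(-1/25))*5 - 14 = (3/8 - ⅖)*5 - 14 = -1/40*5 - 14 = -⅛ - 14 = -113/8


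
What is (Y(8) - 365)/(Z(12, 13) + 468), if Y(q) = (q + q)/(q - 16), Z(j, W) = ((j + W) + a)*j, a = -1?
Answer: -367/756 ≈ -0.48545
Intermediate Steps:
Z(j, W) = j*(-1 + W + j) (Z(j, W) = ((j + W) - 1)*j = ((W + j) - 1)*j = (-1 + W + j)*j = j*(-1 + W + j))
Y(q) = 2*q/(-16 + q) (Y(q) = (2*q)/(-16 + q) = 2*q/(-16 + q))
(Y(8) - 365)/(Z(12, 13) + 468) = (2*8/(-16 + 8) - 365)/(12*(-1 + 13 + 12) + 468) = (2*8/(-8) - 365)/(12*24 + 468) = (2*8*(-⅛) - 365)/(288 + 468) = (-2 - 365)/756 = -367*1/756 = -367/756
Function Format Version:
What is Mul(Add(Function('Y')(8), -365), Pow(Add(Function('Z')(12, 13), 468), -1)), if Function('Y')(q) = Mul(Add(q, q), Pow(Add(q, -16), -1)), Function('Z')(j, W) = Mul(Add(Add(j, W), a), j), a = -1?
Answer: Rational(-367, 756) ≈ -0.48545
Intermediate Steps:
Function('Z')(j, W) = Mul(j, Add(-1, W, j)) (Function('Z')(j, W) = Mul(Add(Add(j, W), -1), j) = Mul(Add(Add(W, j), -1), j) = Mul(Add(-1, W, j), j) = Mul(j, Add(-1, W, j)))
Function('Y')(q) = Mul(2, q, Pow(Add(-16, q), -1)) (Function('Y')(q) = Mul(Mul(2, q), Pow(Add(-16, q), -1)) = Mul(2, q, Pow(Add(-16, q), -1)))
Mul(Add(Function('Y')(8), -365), Pow(Add(Function('Z')(12, 13), 468), -1)) = Mul(Add(Mul(2, 8, Pow(Add(-16, 8), -1)), -365), Pow(Add(Mul(12, Add(-1, 13, 12)), 468), -1)) = Mul(Add(Mul(2, 8, Pow(-8, -1)), -365), Pow(Add(Mul(12, 24), 468), -1)) = Mul(Add(Mul(2, 8, Rational(-1, 8)), -365), Pow(Add(288, 468), -1)) = Mul(Add(-2, -365), Pow(756, -1)) = Mul(-367, Rational(1, 756)) = Rational(-367, 756)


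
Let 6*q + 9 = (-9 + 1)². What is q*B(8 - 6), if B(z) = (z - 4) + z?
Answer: 0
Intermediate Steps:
B(z) = -4 + 2*z (B(z) = (-4 + z) + z = -4 + 2*z)
q = 55/6 (q = -3/2 + (-9 + 1)²/6 = -3/2 + (⅙)*(-8)² = -3/2 + (⅙)*64 = -3/2 + 32/3 = 55/6 ≈ 9.1667)
q*B(8 - 6) = 55*(-4 + 2*(8 - 6))/6 = 55*(-4 + 2*2)/6 = 55*(-4 + 4)/6 = (55/6)*0 = 0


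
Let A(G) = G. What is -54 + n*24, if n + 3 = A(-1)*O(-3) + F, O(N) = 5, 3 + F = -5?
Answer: -438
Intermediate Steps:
F = -8 (F = -3 - 5 = -8)
n = -16 (n = -3 + (-1*5 - 8) = -3 + (-5 - 8) = -3 - 13 = -16)
-54 + n*24 = -54 - 16*24 = -54 - 384 = -438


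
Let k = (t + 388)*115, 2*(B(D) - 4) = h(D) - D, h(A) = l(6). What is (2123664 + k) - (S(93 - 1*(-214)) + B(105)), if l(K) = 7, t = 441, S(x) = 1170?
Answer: 2217874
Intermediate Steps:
h(A) = 7
B(D) = 15/2 - D/2 (B(D) = 4 + (7 - D)/2 = 4 + (7/2 - D/2) = 15/2 - D/2)
k = 95335 (k = (441 + 388)*115 = 829*115 = 95335)
(2123664 + k) - (S(93 - 1*(-214)) + B(105)) = (2123664 + 95335) - (1170 + (15/2 - 1/2*105)) = 2218999 - (1170 + (15/2 - 105/2)) = 2218999 - (1170 - 45) = 2218999 - 1*1125 = 2218999 - 1125 = 2217874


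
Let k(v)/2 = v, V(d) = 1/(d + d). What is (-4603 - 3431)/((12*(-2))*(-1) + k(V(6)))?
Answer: -48204/145 ≈ -332.44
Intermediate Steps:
V(d) = 1/(2*d)
k(v) = 2*v
(-4603 - 3431)/((12*(-2))*(-1) + k(V(6))) = (-4603 - 3431)/((12*(-2))*(-1) + 2*((½)/6)) = -8034/(-24*(-1) + 2*((½)*(⅙))) = -8034/(24 + 2*(1/12)) = -8034/(24 + ⅙) = -8034/145/6 = -8034*6/145 = -48204/145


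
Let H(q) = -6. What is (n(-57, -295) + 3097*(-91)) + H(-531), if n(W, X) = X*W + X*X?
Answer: -177993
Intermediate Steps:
n(W, X) = X² + W*X (n(W, X) = W*X + X² = X² + W*X)
(n(-57, -295) + 3097*(-91)) + H(-531) = (-295*(-57 - 295) + 3097*(-91)) - 6 = (-295*(-352) - 281827) - 6 = (103840 - 281827) - 6 = -177987 - 6 = -177993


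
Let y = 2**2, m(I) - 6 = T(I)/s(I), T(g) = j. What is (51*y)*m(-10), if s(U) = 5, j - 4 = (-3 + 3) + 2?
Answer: 7344/5 ≈ 1468.8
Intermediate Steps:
j = 6 (j = 4 + ((-3 + 3) + 2) = 4 + (0 + 2) = 4 + 2 = 6)
T(g) = 6
m(I) = 36/5 (m(I) = 6 + 6/5 = 36/5)
y = 4
(51*y)*m(-10) = (51*4)*(36/5) = 204*(36/5) = 7344/5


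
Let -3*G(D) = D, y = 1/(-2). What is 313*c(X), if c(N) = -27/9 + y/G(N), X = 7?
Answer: -12207/14 ≈ -871.93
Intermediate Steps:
y = -½ ≈ -0.50000
G(D) = -D/3
c(N) = -3 + 3/(2*N) (c(N) = -27/9 - (-3/N)/2 = -27*⅑ - (-3)/(2*N) = -3 + 3/(2*N))
313*c(X) = 313*(-3 + (3/2)/7) = 313*(-3 + (3/2)*(⅐)) = 313*(-3 + 3/14) = 313*(-39/14) = -12207/14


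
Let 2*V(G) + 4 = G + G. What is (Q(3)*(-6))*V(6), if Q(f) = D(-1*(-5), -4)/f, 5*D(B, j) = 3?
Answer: -24/5 ≈ -4.8000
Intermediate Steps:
D(B, j) = 3/5 (D(B, j) = (1/5)*3 = 3/5)
V(G) = -2 + G (V(G) = -2 + (G + G)/2 = -2 + (2*G)/2 = -2 + G)
Q(f) = 3/(5*f)
(Q(3)*(-6))*V(6) = (((3/5)/3)*(-6))*(-2 + 6) = (((3/5)*(1/3))*(-6))*4 = ((1/5)*(-6))*4 = -6/5*4 = -24/5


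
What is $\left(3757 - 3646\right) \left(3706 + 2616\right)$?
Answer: $701742$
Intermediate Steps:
$\left(3757 - 3646\right) \left(3706 + 2616\right) = 111 \cdot 6322 = 701742$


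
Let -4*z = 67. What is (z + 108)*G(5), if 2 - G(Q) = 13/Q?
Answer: -219/4 ≈ -54.750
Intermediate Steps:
z = -67/4 (z = -¼*67 = -67/4 ≈ -16.750)
G(Q) = 2 - 13/Q
(z + 108)*G(5) = (-67/4 + 108)*(2 - 13/5) = 365*(2 - 13*⅕)/4 = 365*(2 - 13/5)/4 = (365/4)*(-⅗) = -219/4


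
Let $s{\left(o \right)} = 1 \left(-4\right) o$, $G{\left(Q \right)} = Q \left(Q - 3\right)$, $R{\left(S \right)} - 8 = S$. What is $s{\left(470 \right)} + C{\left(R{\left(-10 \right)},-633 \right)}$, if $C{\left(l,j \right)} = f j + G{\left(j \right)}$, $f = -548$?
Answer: $747592$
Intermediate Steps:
$R{\left(S \right)} = 8 + S$
$G{\left(Q \right)} = Q \left(-3 + Q\right)$ ($G{\left(Q \right)} = Q \left(Q - 3\right) = Q \left(-3 + Q\right)$)
$s{\left(o \right)} = - 4 o$
$C{\left(l,j \right)} = - 548 j + j \left(-3 + j\right)$
$s{\left(470 \right)} + C{\left(R{\left(-10 \right)},-633 \right)} = \left(-4\right) 470 - 633 \left(-551 - 633\right) = -1880 - -749472 = -1880 + 749472 = 747592$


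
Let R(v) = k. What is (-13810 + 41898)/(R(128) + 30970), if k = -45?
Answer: 28088/30925 ≈ 0.90826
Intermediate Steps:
R(v) = -45
(-13810 + 41898)/(R(128) + 30970) = (-13810 + 41898)/(-45 + 30970) = 28088/30925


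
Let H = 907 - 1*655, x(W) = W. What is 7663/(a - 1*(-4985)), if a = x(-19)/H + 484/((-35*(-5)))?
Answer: 48276900/31422449 ≈ 1.5364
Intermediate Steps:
H = 252 (H = 907 - 655 = 252)
a = 16949/6300 (a = -19/252 + 484/((-35*(-5))) = -19*1/252 + 484/175 = -19/252 + 484*(1/175) = -19/252 + 484/175 = 16949/6300 ≈ 2.6903)
7663/(a - 1*(-4985)) = 7663/(16949/6300 - 1*(-4985)) = 7663/(16949/6300 + 4985) = 7663/(31422449/6300) = 7663*(6300/31422449) = 48276900/31422449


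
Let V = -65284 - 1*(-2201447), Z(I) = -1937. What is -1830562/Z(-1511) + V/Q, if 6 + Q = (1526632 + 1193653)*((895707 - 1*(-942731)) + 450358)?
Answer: 11397403806994459679/12060105675816198 ≈ 945.05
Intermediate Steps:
Q = 6226177426854 (Q = -6 + (1526632 + 1193653)*((895707 - 1*(-942731)) + 450358) = -6 + 2720285*((895707 + 942731) + 450358) = -6 + 2720285*(1838438 + 450358) = -6 + 2720285*2288796 = -6 + 6226177426860 = 6226177426854)
V = 2136163 (V = -65284 + 2201447 = 2136163)
-1830562/Z(-1511) + V/Q = -1830562/(-1937) + 2136163/6226177426854 = -1830562*(-1/1937) + 2136163*(1/6226177426854) = 1830562/1937 + 2136163/6226177426854 = 11397403806994459679/12060105675816198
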